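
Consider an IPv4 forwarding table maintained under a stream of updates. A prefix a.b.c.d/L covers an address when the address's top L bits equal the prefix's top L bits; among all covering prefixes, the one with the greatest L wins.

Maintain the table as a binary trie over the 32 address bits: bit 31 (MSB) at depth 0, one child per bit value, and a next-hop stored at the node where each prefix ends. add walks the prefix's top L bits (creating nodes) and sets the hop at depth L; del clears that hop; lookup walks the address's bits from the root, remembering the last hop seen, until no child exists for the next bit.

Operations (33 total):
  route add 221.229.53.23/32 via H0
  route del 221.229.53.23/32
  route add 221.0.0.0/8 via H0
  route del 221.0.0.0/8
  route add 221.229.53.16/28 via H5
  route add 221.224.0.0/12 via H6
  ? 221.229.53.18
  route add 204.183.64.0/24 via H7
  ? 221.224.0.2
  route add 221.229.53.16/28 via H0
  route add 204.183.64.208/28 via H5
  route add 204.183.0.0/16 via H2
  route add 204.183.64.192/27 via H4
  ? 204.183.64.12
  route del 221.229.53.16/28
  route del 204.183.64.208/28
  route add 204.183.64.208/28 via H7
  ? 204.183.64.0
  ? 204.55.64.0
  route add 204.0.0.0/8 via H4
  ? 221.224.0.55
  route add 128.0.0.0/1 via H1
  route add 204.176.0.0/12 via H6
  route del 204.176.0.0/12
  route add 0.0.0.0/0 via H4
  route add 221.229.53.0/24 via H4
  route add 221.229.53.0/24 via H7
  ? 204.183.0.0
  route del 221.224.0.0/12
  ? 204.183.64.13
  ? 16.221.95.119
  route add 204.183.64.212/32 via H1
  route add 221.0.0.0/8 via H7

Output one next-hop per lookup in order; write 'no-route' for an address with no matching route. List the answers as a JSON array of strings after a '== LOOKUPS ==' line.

Trace:
  + 221.229.53.23/32 (H0) depth=32
  - 221.229.53.23/32 clear@32
  + 221.0.0.0/8 (H0) depth=8
  - 221.0.0.0/8 clear@8
  + 221.229.53.16/28 (H5) depth=28
  + 221.224.0.0/12 (H6) depth=12
  lookup 221.229.53.18: bits 11011101111001010011010100010 walk d0:-→d1:-→d2:-→d3:-→d4:-→d5:-→d6:-→d7:-→d8:-→d9:-→d10:-→d11:-→d12:H6→d13:-→d14:-→d15:-→d16:-→d17:-→d18:-→d19:-→d20:-→d21:-→d22:-→d23:-→d24:-→d25:-→d26:-→d27:-→d28:H5→d29:- -> H5
  + 204.183.64.0/24 (H7) depth=24
  lookup 221.224.0.2: bits 1101110111100 walk d0:-→d1:-→d2:-→d3:-→d4:-→d5:-→d6:-→d7:-→d8:-→d9:-→d10:-→d11:-→d12:H6→d13:- -> H6
  + 221.229.53.16/28 (H0) depth=28
  + 204.183.64.208/28 (H5) depth=28
  + 204.183.0.0/16 (H2) depth=16
  + 204.183.64.192/27 (H4) depth=27
  lookup 204.183.64.12: bits 110011001011011101000000 walk d0:-→d1:-→d2:-→d3:-→d4:-→d5:-→d6:-→d7:-→d8:-→d9:-→d10:-→d11:-→d12:-→d13:-→d14:-→d15:-→d16:H2→d17:-→d18:-→d19:-→d20:-→d21:-→d22:-→d23:-→d24:H7 -> H7
  - 221.229.53.16/28 clear@28
  - 204.183.64.208/28 clear@28
  + 204.183.64.208/28 (H7) depth=28
  lookup 204.183.64.0: bits 110011001011011101000000 walk d0:-→d1:-→d2:-→d3:-→d4:-→d5:-→d6:-→d7:-→d8:-→d9:-→d10:-→d11:-→d12:-→d13:-→d14:-→d15:-→d16:H2→d17:-→d18:-→d19:-→d20:-→d21:-→d22:-→d23:-→d24:H7 -> H7
  lookup 204.55.64.0: bits 11001100 walk d0:-→d1:-→d2:-→d3:-→d4:-→d5:-→d6:-→d7:-→d8:- -> no-route
  + 204.0.0.0/8 (H4) depth=8
  lookup 221.224.0.55: bits 1101110111100 walk d0:-→d1:-→d2:-→d3:-→d4:-→d5:-→d6:-→d7:-→d8:-→d9:-→d10:-→d11:-→d12:H6→d13:- -> H6
  + 128.0.0.0/1 (H1) depth=1
  + 204.176.0.0/12 (H6) depth=12
  - 204.176.0.0/12 clear@12
  + 0.0.0.0/0 (H4) depth=0
  + 221.229.53.0/24 (H4) depth=24
  + 221.229.53.0/24 (H7) depth=24
  lookup 204.183.0.0: bits 11001100101101110 walk d0:H4→d1:H1→d2:-→d3:-→d4:-→d5:-→d6:-→d7:-→d8:H4→d9:-→d10:-→d11:-→d12:-→d13:-→d14:-→d15:-→d16:H2→d17:- -> H2
  - 221.224.0.0/12 clear@12
  lookup 204.183.64.13: bits 110011001011011101000000 walk d0:H4→d1:H1→d2:-→d3:-→d4:-→d5:-→d6:-→d7:-→d8:H4→d9:-→d10:-→d11:-→d12:-→d13:-→d14:-→d15:-→d16:H2→d17:-→d18:-→d19:-→d20:-→d21:-→d22:-→d23:-→d24:H7 -> H7
  lookup 16.221.95.119: bits ε walk d0:H4 -> H4
  + 204.183.64.212/32 (H1) depth=32
  + 221.0.0.0/8 (H7) depth=8

== LOOKUPS ==
["H5","H6","H7","H7","no-route","H6","H2","H7","H4"]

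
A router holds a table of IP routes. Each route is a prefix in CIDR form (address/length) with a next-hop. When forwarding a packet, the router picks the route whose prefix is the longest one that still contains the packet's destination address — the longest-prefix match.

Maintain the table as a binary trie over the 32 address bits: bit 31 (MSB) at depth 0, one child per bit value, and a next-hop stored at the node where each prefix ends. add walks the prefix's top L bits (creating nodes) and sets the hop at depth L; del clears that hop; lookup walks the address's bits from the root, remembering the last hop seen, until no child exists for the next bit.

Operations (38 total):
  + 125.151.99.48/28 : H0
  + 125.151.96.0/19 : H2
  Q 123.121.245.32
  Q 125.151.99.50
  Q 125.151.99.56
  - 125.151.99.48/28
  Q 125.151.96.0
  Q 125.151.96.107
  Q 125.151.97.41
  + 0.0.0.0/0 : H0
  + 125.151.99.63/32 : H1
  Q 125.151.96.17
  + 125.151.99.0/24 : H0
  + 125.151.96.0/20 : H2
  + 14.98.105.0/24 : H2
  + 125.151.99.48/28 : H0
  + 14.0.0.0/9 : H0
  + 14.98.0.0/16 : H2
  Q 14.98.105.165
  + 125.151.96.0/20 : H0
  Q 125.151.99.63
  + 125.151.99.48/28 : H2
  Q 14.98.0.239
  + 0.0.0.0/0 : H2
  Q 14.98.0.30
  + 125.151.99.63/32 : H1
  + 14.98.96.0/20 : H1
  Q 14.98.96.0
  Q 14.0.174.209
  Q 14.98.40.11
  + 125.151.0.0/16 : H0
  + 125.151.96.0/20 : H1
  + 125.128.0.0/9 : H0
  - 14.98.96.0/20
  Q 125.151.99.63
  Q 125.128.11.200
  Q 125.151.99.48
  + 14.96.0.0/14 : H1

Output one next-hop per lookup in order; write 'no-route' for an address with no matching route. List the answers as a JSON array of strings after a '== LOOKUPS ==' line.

Trace:
  add 125.151.99.48/28 -> H0 at depth 28
  add 125.151.96.0/19 -> H2 at depth 19
  Q 123.121.245.32: descend 01111 ; hops seen [∅] ; pick no-route
  Q 125.151.99.50: descend 0111110110010111011000110011 ; hops seen [H2,H0] ; pick H0
  Q 125.151.99.56: descend 0111110110010111011000110011 ; hops seen [H2,H0] ; pick H0
  - 125.151.99.48/28 clear@28
  Q 125.151.96.0: descend 0111110110010111011000 ; hops seen [H2] ; pick H2
  Q 125.151.96.107: descend 0111110110010111011000 ; hops seen [H2] ; pick H2
  Q 125.151.97.41: descend 0111110110010111011000 ; hops seen [H2] ; pick H2
  add 0.0.0.0/0 -> H0 at depth 0
  add 125.151.99.63/32 -> H1 at depth 32
  Q 125.151.96.17: descend 0111110110010111011000 ; hops seen [H0,H2] ; pick H2
  add 125.151.99.0/24 -> H0 at depth 24
  add 125.151.96.0/20 -> H2 at depth 20
  add 14.98.105.0/24 -> H2 at depth 24
  add 125.151.99.48/28 -> H0 at depth 28
  add 14.0.0.0/9 -> H0 at depth 9
  add 14.98.0.0/16 -> H2 at depth 16
  Q 14.98.105.165: descend 000011100110001001101001 ; hops seen [H0,H0,H2,H2] ; pick H2
  add 125.151.96.0/20 -> H0 at depth 20
  Q 125.151.99.63: descend 01111101100101110110001100111111 ; hops seen [H0,H2,H0,H0,H0,H1] ; pick H1
  add 125.151.99.48/28 -> H2 at depth 28
  Q 14.98.0.239: descend 00001110011000100 ; hops seen [H0,H0,H2] ; pick H2
  add 0.0.0.0/0 -> H2 at depth 0
  Q 14.98.0.30: descend 00001110011000100 ; hops seen [H2,H0,H2] ; pick H2
  add 125.151.99.63/32 -> H1 at depth 32
  add 14.98.96.0/20 -> H1 at depth 20
  Q 14.98.96.0: descend 00001110011000100110 ; hops seen [H2,H0,H2,H1] ; pick H1
  Q 14.0.174.209: descend 000011100 ; hops seen [H2,H0] ; pick H0
  Q 14.98.40.11: descend 00001110011000100 ; hops seen [H2,H0,H2] ; pick H2
  add 125.151.0.0/16 -> H0 at depth 16
  add 125.151.96.0/20 -> H1 at depth 20
  add 125.128.0.0/9 -> H0 at depth 9
  - 14.98.96.0/20 clear@20
  Q 125.151.99.63: descend 01111101100101110110001100111111 ; hops seen [H2,H0,H0,H2,H1,H0,H2,H1] ; pick H1
  Q 125.128.11.200: descend 01111101100 ; hops seen [H2,H0] ; pick H0
  Q 125.151.99.48: descend 0111110110010111011000110011 ; hops seen [H2,H0,H0,H2,H1,H0,H2] ; pick H2
  add 14.96.0.0/14 -> H1 at depth 14

== LOOKUPS ==
["no-route","H0","H0","H2","H2","H2","H2","H2","H1","H2","H2","H1","H0","H2","H1","H0","H2"]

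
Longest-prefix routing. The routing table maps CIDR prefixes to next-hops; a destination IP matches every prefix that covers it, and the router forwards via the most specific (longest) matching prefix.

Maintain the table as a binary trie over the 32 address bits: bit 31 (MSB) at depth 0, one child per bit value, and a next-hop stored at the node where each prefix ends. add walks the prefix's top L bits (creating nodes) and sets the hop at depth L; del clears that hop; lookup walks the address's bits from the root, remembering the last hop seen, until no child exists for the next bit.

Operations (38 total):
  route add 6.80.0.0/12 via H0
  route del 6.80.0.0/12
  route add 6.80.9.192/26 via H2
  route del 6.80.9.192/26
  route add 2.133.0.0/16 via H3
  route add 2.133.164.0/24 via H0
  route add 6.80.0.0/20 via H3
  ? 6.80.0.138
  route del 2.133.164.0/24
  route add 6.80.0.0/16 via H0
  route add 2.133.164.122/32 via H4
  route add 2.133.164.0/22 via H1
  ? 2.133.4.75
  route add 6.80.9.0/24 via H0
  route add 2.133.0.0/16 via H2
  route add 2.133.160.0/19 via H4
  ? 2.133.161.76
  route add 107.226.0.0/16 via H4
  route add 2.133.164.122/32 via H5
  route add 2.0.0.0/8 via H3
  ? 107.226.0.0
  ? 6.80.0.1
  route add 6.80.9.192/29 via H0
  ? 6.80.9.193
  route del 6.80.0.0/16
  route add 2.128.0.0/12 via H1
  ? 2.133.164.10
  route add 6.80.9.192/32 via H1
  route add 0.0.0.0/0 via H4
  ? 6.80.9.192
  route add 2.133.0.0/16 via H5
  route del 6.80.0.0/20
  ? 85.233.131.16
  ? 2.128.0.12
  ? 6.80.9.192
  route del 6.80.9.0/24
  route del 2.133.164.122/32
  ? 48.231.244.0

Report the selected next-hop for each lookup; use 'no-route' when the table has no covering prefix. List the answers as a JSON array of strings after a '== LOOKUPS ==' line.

Apply in order:
  add 6.80.0.0/12 -> H0 at depth 12
  del 6.80.0.0/12 (clear depth 12)
  add 6.80.9.192/26 -> H2 at depth 26
  del 6.80.9.192/26 (clear depth 26)
  add 2.133.0.0/16 -> H3 at depth 16
  add 2.133.164.0/24 -> H0 at depth 24
  add 6.80.0.0/20 -> H3 at depth 20
  Q 6.80.0.138: descend 00000110010100000000 ; hops seen [H3] ; pick H3
  del 2.133.164.0/24 (clear depth 24)
  add 6.80.0.0/16 -> H0 at depth 16
  add 2.133.164.122/32 -> H4 at depth 32
  add 2.133.164.0/22 -> H1 at depth 22
  Q 2.133.4.75: descend 0000001010000101 ; hops seen [H3] ; pick H3
  add 6.80.9.0/24 -> H0 at depth 24
  add 2.133.0.0/16 -> H2 at depth 16
  add 2.133.160.0/19 -> H4 at depth 19
  Q 2.133.161.76: descend 000000101000010110100 ; hops seen [H2,H4] ; pick H4
  add 107.226.0.0/16 -> H4 at depth 16
  add 2.133.164.122/32 -> H5 at depth 32
  add 2.0.0.0/8 -> H3 at depth 8
  Q 107.226.0.0: descend 0110101111100010 ; hops seen [H4] ; pick H4
  Q 6.80.0.1: descend 00000110010100000000 ; hops seen [H0,H3] ; pick H3
  add 6.80.9.192/29 -> H0 at depth 29
  Q 6.80.9.193: descend 00000110010100000000100111000 ; hops seen [H0,H3,H0,H0] ; pick H0
  del 6.80.0.0/16 (clear depth 16)
  add 2.128.0.0/12 -> H1 at depth 12
  Q 2.133.164.10: descend 0000001010000101101001000 ; hops seen [H3,H1,H2,H4,H1] ; pick H1
  add 6.80.9.192/32 -> H1 at depth 32
  add 0.0.0.0/0 -> H4 at depth 0
  Q 6.80.9.192: descend 00000110010100000000100111000000 ; hops seen [H4,H3,H0,H0,H1] ; pick H1
  add 2.133.0.0/16 -> H5 at depth 16
  del 6.80.0.0/20 (clear depth 20)
  Q 85.233.131.16: descend 01 ; hops seen [H4] ; pick H4
  Q 2.128.0.12: descend 0000001010000 ; hops seen [H4,H3,H1] ; pick H1
  Q 6.80.9.192: descend 00000110010100000000100111000000 ; hops seen [H4,H0,H0,H1] ; pick H1
  del 6.80.9.0/24 (clear depth 24)
  del 2.133.164.122/32 (clear depth 32)
  Q 48.231.244.0: descend 00 ; hops seen [H4] ; pick H4

== LOOKUPS ==
["H3","H3","H4","H4","H3","H0","H1","H1","H4","H1","H1","H4"]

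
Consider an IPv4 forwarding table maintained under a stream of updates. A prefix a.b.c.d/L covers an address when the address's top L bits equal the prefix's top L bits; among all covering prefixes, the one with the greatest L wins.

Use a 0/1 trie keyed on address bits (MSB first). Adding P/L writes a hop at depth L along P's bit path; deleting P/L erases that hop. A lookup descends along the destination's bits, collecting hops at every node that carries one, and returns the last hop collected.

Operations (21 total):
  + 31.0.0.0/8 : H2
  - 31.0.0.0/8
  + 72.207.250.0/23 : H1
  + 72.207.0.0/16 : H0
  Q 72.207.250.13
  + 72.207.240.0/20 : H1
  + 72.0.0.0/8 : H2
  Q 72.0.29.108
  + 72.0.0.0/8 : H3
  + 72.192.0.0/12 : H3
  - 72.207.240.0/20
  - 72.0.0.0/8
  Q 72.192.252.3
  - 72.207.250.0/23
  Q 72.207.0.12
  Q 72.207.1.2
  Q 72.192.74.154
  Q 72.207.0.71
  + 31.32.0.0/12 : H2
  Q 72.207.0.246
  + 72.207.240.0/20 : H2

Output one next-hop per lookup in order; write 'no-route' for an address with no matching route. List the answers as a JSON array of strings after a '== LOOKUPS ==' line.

Apply in order:
  + 31.0.0.0/8 (H2) depth=8
  del 31.0.0.0/8 (clear depth 8)
  + 72.207.250.0/23 (H1) depth=23
  + 72.207.0.0/16 (H0) depth=16
  ? 72.207.250.13  path d0:-→d1:-→d2:-→d3:-→d4:-→d5:-→d6:-→d7:-→d8:-→d9:-→d10:-→d11:-→d12:-→d13:-→d14:-→d15:-→d16:H0→d17:-→d18:-→d19:-→d20:-→d21:-→d22:-→d23:H1  best=H1
  + 72.207.240.0/20 (H1) depth=20
  + 72.0.0.0/8 (H2) depth=8
  ? 72.0.29.108  path d0:-→d1:-→d2:-→d3:-→d4:-→d5:-→d6:-→d7:-→d8:H2  best=H2
  + 72.0.0.0/8 (H3) depth=8
  + 72.192.0.0/12 (H3) depth=12
  del 72.207.240.0/20 (clear depth 20)
  del 72.0.0.0/8 (clear depth 8)
  ? 72.192.252.3  path d0:-→d1:-→d2:-→d3:-→d4:-→d5:-→d6:-→d7:-→d8:-→d9:-→d10:-→d11:-→d12:H3  best=H3
  del 72.207.250.0/23 (clear depth 23)
  ? 72.207.0.12  path d0:-→d1:-→d2:-→d3:-→d4:-→d5:-→d6:-→d7:-→d8:-→d9:-→d10:-→d11:-→d12:H3→d13:-→d14:-→d15:-→d16:H0  best=H0
  ? 72.207.1.2  path d0:-→d1:-→d2:-→d3:-→d4:-→d5:-→d6:-→d7:-→d8:-→d9:-→d10:-→d11:-→d12:H3→d13:-→d14:-→d15:-→d16:H0  best=H0
  ? 72.192.74.154  path d0:-→d1:-→d2:-→d3:-→d4:-→d5:-→d6:-→d7:-→d8:-→d9:-→d10:-→d11:-→d12:H3  best=H3
  ? 72.207.0.71  path d0:-→d1:-→d2:-→d3:-→d4:-→d5:-→d6:-→d7:-→d8:-→d9:-→d10:-→d11:-→d12:H3→d13:-→d14:-→d15:-→d16:H0  best=H0
  + 31.32.0.0/12 (H2) depth=12
  ? 72.207.0.246  path d0:-→d1:-→d2:-→d3:-→d4:-→d5:-→d6:-→d7:-→d8:-→d9:-→d10:-→d11:-→d12:H3→d13:-→d14:-→d15:-→d16:H0  best=H0
  + 72.207.240.0/20 (H2) depth=20

== LOOKUPS ==
["H1","H2","H3","H0","H0","H3","H0","H0"]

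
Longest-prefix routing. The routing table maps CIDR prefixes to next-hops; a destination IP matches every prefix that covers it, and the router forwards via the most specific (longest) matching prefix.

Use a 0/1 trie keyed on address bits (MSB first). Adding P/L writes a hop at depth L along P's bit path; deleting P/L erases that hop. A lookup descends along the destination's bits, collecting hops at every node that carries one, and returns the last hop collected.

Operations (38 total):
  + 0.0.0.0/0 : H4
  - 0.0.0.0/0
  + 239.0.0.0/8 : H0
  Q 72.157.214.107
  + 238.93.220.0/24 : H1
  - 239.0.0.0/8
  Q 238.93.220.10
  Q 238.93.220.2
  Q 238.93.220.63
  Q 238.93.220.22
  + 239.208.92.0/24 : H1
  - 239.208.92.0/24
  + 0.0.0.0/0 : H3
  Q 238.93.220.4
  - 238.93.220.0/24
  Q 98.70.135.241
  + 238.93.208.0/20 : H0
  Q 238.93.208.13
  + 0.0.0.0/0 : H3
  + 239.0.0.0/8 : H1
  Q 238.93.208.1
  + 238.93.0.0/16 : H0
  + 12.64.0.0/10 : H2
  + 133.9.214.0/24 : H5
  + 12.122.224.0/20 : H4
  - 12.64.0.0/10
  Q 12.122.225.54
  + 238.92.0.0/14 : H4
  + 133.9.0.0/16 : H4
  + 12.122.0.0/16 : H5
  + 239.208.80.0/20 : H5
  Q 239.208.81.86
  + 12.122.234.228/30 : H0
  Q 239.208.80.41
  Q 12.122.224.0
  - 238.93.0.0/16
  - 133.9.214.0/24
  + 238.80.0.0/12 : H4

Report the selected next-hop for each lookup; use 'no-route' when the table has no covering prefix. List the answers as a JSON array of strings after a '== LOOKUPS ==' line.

Trace:
  + 0.0.0.0/0 (H4) depth=0
  del 0.0.0.0/0 (clear depth 0)
  + 239.0.0.0/8 (H0) depth=8
  lookup 72.157.214.107: bits ε walk d0:- -> no-route
  + 238.93.220.0/24 (H1) depth=24
  del 239.0.0.0/8 (clear depth 8)
  lookup 238.93.220.10: bits 111011100101110111011100 walk d0:-→d1:-→d2:-→d3:-→d4:-→d5:-→d6:-→d7:-→d8:-→d9:-→d10:-→d11:-→d12:-→d13:-→d14:-→d15:-→d16:-→d17:-→d18:-→d19:-→d20:-→d21:-→d22:-→d23:-→d24:H1 -> H1
  lookup 238.93.220.2: bits 111011100101110111011100 walk d0:-→d1:-→d2:-→d3:-→d4:-→d5:-→d6:-→d7:-→d8:-→d9:-→d10:-→d11:-→d12:-→d13:-→d14:-→d15:-→d16:-→d17:-→d18:-→d19:-→d20:-→d21:-→d22:-→d23:-→d24:H1 -> H1
  lookup 238.93.220.63: bits 111011100101110111011100 walk d0:-→d1:-→d2:-→d3:-→d4:-→d5:-→d6:-→d7:-→d8:-→d9:-→d10:-→d11:-→d12:-→d13:-→d14:-→d15:-→d16:-→d17:-→d18:-→d19:-→d20:-→d21:-→d22:-→d23:-→d24:H1 -> H1
  lookup 238.93.220.22: bits 111011100101110111011100 walk d0:-→d1:-→d2:-→d3:-→d4:-→d5:-→d6:-→d7:-→d8:-→d9:-→d10:-→d11:-→d12:-→d13:-→d14:-→d15:-→d16:-→d17:-→d18:-→d19:-→d20:-→d21:-→d22:-→d23:-→d24:H1 -> H1
  + 239.208.92.0/24 (H1) depth=24
  del 239.208.92.0/24 (clear depth 24)
  + 0.0.0.0/0 (H3) depth=0
  lookup 238.93.220.4: bits 111011100101110111011100 walk d0:H3→d1:-→d2:-→d3:-→d4:-→d5:-→d6:-→d7:-→d8:-→d9:-→d10:-→d11:-→d12:-→d13:-→d14:-→d15:-→d16:-→d17:-→d18:-→d19:-→d20:-→d21:-→d22:-→d23:-→d24:H1 -> H1
  del 238.93.220.0/24 (clear depth 24)
  lookup 98.70.135.241: bits ε walk d0:H3 -> H3
  + 238.93.208.0/20 (H0) depth=20
  lookup 238.93.208.13: bits 11101110010111011101 walk d0:H3→d1:-→d2:-→d3:-→d4:-→d5:-→d6:-→d7:-→d8:-→d9:-→d10:-→d11:-→d12:-→d13:-→d14:-→d15:-→d16:-→d17:-→d18:-→d19:-→d20:H0 -> H0
  + 0.0.0.0/0 (H3) depth=0
  + 239.0.0.0/8 (H1) depth=8
  lookup 238.93.208.1: bits 11101110010111011101 walk d0:H3→d1:-→d2:-→d3:-→d4:-→d5:-→d6:-→d7:-→d8:-→d9:-→d10:-→d11:-→d12:-→d13:-→d14:-→d15:-→d16:-→d17:-→d18:-→d19:-→d20:H0 -> H0
  + 238.93.0.0/16 (H0) depth=16
  + 12.64.0.0/10 (H2) depth=10
  + 133.9.214.0/24 (H5) depth=24
  + 12.122.224.0/20 (H4) depth=20
  del 12.64.0.0/10 (clear depth 10)
  lookup 12.122.225.54: bits 00001100011110101110 walk d0:H3→d1:-→d2:-→d3:-→d4:-→d5:-→d6:-→d7:-→d8:-→d9:-→d10:-→d11:-→d12:-→d13:-→d14:-→d15:-→d16:-→d17:-→d18:-→d19:-→d20:H4 -> H4
  + 238.92.0.0/14 (H4) depth=14
  + 133.9.0.0/16 (H4) depth=16
  + 12.122.0.0/16 (H5) depth=16
  + 239.208.80.0/20 (H5) depth=20
  lookup 239.208.81.86: bits 11101111110100000101 walk d0:H3→d1:-→d2:-→d3:-→d4:-→d5:-→d6:-→d7:-→d8:H1→d9:-→d10:-→d11:-→d12:-→d13:-→d14:-→d15:-→d16:-→d17:-→d18:-→d19:-→d20:H5 -> H5
  + 12.122.234.228/30 (H0) depth=30
  lookup 239.208.80.41: bits 11101111110100000101 walk d0:H3→d1:-→d2:-→d3:-→d4:-→d5:-→d6:-→d7:-→d8:H1→d9:-→d10:-→d11:-→d12:-→d13:-→d14:-→d15:-→d16:-→d17:-→d18:-→d19:-→d20:H5 -> H5
  lookup 12.122.224.0: bits 00001100011110101110 walk d0:H3→d1:-→d2:-→d3:-→d4:-→d5:-→d6:-→d7:-→d8:-→d9:-→d10:-→d11:-→d12:-→d13:-→d14:-→d15:-→d16:H5→d17:-→d18:-→d19:-→d20:H4 -> H4
  del 238.93.0.0/16 (clear depth 16)
  del 133.9.214.0/24 (clear depth 24)
  + 238.80.0.0/12 (H4) depth=12

== LOOKUPS ==
["no-route","H1","H1","H1","H1","H1","H3","H0","H0","H4","H5","H5","H4"]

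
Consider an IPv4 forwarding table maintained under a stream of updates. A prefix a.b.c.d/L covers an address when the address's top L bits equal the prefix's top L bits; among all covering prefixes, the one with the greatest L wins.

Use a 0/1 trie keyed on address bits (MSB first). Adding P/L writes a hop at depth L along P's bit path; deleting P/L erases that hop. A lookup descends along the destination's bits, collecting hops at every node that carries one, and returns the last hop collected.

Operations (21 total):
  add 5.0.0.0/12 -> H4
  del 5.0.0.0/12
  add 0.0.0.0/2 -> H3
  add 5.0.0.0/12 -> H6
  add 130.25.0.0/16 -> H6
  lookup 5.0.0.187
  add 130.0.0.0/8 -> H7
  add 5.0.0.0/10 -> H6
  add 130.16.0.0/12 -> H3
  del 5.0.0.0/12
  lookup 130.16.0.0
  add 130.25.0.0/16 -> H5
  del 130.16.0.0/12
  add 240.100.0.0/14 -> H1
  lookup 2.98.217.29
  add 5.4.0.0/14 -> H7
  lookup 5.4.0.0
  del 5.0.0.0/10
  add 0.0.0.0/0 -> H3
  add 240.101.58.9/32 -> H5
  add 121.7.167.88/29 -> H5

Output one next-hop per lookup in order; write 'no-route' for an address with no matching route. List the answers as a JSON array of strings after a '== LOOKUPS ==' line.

Apply in order:
  add 5.0.0.0/12 -> H4 at depth 12
  del 5.0.0.0/12 (clear depth 12)
  add 0.0.0.0/2 -> H3 at depth 2
  add 5.0.0.0/12 -> H6 at depth 12
  add 130.25.0.0/16 -> H6 at depth 16
  lookup 5.0.0.187: bits 000001010000 walk d0:-→d1:-→d2:H3→d3:-→d4:-→d5:-→d6:-→d7:-→d8:-→d9:-→d10:-→d11:-→d12:H6 -> H6
  add 130.0.0.0/8 -> H7 at depth 8
  add 5.0.0.0/10 -> H6 at depth 10
  add 130.16.0.0/12 -> H3 at depth 12
  del 5.0.0.0/12 (clear depth 12)
  lookup 130.16.0.0: bits 100000100001 walk d0:-→d1:-→d2:-→d3:-→d4:-→d5:-→d6:-→d7:-→d8:H7→d9:-→d10:-→d11:-→d12:H3 -> H3
  add 130.25.0.0/16 -> H5 at depth 16
  del 130.16.0.0/12 (clear depth 12)
  add 240.100.0.0/14 -> H1 at depth 14
  lookup 2.98.217.29: bits 00000 walk d0:-→d1:-→d2:H3→d3:-→d4:-→d5:- -> H3
  add 5.4.0.0/14 -> H7 at depth 14
  lookup 5.4.0.0: bits 00000101000001 walk d0:-→d1:-→d2:H3→d3:-→d4:-→d5:-→d6:-→d7:-→d8:-→d9:-→d10:H6→d11:-→d12:-→d13:-→d14:H7 -> H7
  del 5.0.0.0/10 (clear depth 10)
  add 0.0.0.0/0 -> H3 at depth 0
  add 240.101.58.9/32 -> H5 at depth 32
  add 121.7.167.88/29 -> H5 at depth 29

== LOOKUPS ==
["H6","H3","H3","H7"]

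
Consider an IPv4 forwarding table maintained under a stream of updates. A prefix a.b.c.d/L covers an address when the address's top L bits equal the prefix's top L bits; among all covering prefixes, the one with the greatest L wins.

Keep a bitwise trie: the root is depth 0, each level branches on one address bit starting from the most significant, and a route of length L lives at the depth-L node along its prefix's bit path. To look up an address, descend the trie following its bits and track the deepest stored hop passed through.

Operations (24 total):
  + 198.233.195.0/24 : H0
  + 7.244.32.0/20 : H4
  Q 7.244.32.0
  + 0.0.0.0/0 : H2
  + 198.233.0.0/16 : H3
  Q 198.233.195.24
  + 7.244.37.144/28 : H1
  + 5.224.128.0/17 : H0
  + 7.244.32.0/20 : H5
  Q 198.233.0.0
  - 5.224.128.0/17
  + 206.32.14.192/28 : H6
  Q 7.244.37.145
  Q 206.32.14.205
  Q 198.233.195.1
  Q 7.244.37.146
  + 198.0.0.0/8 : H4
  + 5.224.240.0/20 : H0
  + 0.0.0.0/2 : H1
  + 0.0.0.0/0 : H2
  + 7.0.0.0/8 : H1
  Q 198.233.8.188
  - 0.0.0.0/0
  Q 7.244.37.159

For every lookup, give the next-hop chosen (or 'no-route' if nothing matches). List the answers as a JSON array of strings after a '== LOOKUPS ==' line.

Apply in order:
  add 198.233.195.0/24 -> H0 at depth 24
  add 7.244.32.0/20 -> H4 at depth 20
  ? 7.244.32.0  path d0:-→d1:-→d2:-→d3:-→d4:-→d5:-→d6:-→d7:-→d8:-→d9:-→d10:-→d11:-→d12:-→d13:-→d14:-→d15:-→d16:-→d17:-→d18:-→d19:-→d20:H4  best=H4
  add 0.0.0.0/0 -> H2 at depth 0
  add 198.233.0.0/16 -> H3 at depth 16
  ? 198.233.195.24  path d0:H2→d1:-→d2:-→d3:-→d4:-→d5:-→d6:-→d7:-→d8:-→d9:-→d10:-→d11:-→d12:-→d13:-→d14:-→d15:-→d16:H3→d17:-→d18:-→d19:-→d20:-→d21:-→d22:-→d23:-→d24:H0  best=H0
  add 7.244.37.144/28 -> H1 at depth 28
  add 5.224.128.0/17 -> H0 at depth 17
  add 7.244.32.0/20 -> H5 at depth 20
  ? 198.233.0.0  path d0:H2→d1:-→d2:-→d3:-→d4:-→d5:-→d6:-→d7:-→d8:-→d9:-→d10:-→d11:-→d12:-→d13:-→d14:-→d15:-→d16:H3  best=H3
  del 5.224.128.0/17 (clear depth 17)
  add 206.32.14.192/28 -> H6 at depth 28
  ? 7.244.37.145  path d0:H2→d1:-→d2:-→d3:-→d4:-→d5:-→d6:-→d7:-→d8:-→d9:-→d10:-→d11:-→d12:-→d13:-→d14:-→d15:-→d16:-→d17:-→d18:-→d19:-→d20:H5→d21:-→d22:-→d23:-→d24:-→d25:-→d26:-→d27:-→d28:H1  best=H1
  ? 206.32.14.205  path d0:H2→d1:-→d2:-→d3:-→d4:-→d5:-→d6:-→d7:-→d8:-→d9:-→d10:-→d11:-→d12:-→d13:-→d14:-→d15:-→d16:-→d17:-→d18:-→d19:-→d20:-→d21:-→d22:-→d23:-→d24:-→d25:-→d26:-→d27:-→d28:H6  best=H6
  ? 198.233.195.1  path d0:H2→d1:-→d2:-→d3:-→d4:-→d5:-→d6:-→d7:-→d8:-→d9:-→d10:-→d11:-→d12:-→d13:-→d14:-→d15:-→d16:H3→d17:-→d18:-→d19:-→d20:-→d21:-→d22:-→d23:-→d24:H0  best=H0
  ? 7.244.37.146  path d0:H2→d1:-→d2:-→d3:-→d4:-→d5:-→d6:-→d7:-→d8:-→d9:-→d10:-→d11:-→d12:-→d13:-→d14:-→d15:-→d16:-→d17:-→d18:-→d19:-→d20:H5→d21:-→d22:-→d23:-→d24:-→d25:-→d26:-→d27:-→d28:H1  best=H1
  add 198.0.0.0/8 -> H4 at depth 8
  add 5.224.240.0/20 -> H0 at depth 20
  add 0.0.0.0/2 -> H1 at depth 2
  add 0.0.0.0/0 -> H2 at depth 0
  add 7.0.0.0/8 -> H1 at depth 8
  ? 198.233.8.188  path d0:H2→d1:-→d2:-→d3:-→d4:-→d5:-→d6:-→d7:-→d8:H4→d9:-→d10:-→d11:-→d12:-→d13:-→d14:-→d15:-→d16:H3  best=H3
  del 0.0.0.0/0 (clear depth 0)
  ? 7.244.37.159  path d0:-→d1:-→d2:H1→d3:-→d4:-→d5:-→d6:-→d7:-→d8:H1→d9:-→d10:-→d11:-→d12:-→d13:-→d14:-→d15:-→d16:-→d17:-→d18:-→d19:-→d20:H5→d21:-→d22:-→d23:-→d24:-→d25:-→d26:-→d27:-→d28:H1  best=H1

== LOOKUPS ==
["H4","H0","H3","H1","H6","H0","H1","H3","H1"]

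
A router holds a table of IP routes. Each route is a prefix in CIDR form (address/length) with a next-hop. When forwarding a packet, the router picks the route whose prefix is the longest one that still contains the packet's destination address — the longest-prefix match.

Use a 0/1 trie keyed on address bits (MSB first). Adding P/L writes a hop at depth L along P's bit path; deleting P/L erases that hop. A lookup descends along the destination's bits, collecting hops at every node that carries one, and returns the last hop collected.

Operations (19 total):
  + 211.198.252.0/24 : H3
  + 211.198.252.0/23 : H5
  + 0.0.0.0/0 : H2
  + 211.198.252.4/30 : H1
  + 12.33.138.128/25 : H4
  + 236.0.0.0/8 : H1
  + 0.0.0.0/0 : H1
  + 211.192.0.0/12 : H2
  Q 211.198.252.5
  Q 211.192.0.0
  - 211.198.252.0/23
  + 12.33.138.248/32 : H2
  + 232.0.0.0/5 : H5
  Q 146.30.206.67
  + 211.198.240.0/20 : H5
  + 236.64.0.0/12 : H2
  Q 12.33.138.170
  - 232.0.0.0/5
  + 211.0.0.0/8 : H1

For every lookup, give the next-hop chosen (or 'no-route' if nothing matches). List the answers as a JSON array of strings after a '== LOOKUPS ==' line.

Process each operation:
  + 211.198.252.0/24 (H3) depth=24
  + 211.198.252.0/23 (H5) depth=23
  + 0.0.0.0/0 (H2) depth=0
  + 211.198.252.4/30 (H1) depth=30
  + 12.33.138.128/25 (H4) depth=25
  + 236.0.0.0/8 (H1) depth=8
  + 0.0.0.0/0 (H1) depth=0
  + 211.192.0.0/12 (H2) depth=12
  ? 211.198.252.5  path d0:H1→d1:-→d2:-→d3:-→d4:-→d5:-→d6:-→d7:-→d8:-→d9:-→d10:-→d11:-→d12:H2→d13:-→d14:-→d15:-→d16:-→d17:-→d18:-→d19:-→d20:-→d21:-→d22:-→d23:H5→d24:H3→d25:-→d26:-→d27:-→d28:-→d29:-→d30:H1  best=H1
  ? 211.192.0.0  path d0:H1→d1:-→d2:-→d3:-→d4:-→d5:-→d6:-→d7:-→d8:-→d9:-→d10:-→d11:-→d12:H2→d13:-  best=H2
  - 211.198.252.0/23 clear@23
  + 12.33.138.248/32 (H2) depth=32
  + 232.0.0.0/5 (H5) depth=5
  ? 146.30.206.67  path d0:H1→d1:-  best=H1
  + 211.198.240.0/20 (H5) depth=20
  + 236.64.0.0/12 (H2) depth=12
  ? 12.33.138.170  path d0:H1→d1:-→d2:-→d3:-→d4:-→d5:-→d6:-→d7:-→d8:-→d9:-→d10:-→d11:-→d12:-→d13:-→d14:-→d15:-→d16:-→d17:-→d18:-→d19:-→d20:-→d21:-→d22:-→d23:-→d24:-→d25:H4  best=H4
  - 232.0.0.0/5 clear@5
  + 211.0.0.0/8 (H1) depth=8

== LOOKUPS ==
["H1","H2","H1","H4"]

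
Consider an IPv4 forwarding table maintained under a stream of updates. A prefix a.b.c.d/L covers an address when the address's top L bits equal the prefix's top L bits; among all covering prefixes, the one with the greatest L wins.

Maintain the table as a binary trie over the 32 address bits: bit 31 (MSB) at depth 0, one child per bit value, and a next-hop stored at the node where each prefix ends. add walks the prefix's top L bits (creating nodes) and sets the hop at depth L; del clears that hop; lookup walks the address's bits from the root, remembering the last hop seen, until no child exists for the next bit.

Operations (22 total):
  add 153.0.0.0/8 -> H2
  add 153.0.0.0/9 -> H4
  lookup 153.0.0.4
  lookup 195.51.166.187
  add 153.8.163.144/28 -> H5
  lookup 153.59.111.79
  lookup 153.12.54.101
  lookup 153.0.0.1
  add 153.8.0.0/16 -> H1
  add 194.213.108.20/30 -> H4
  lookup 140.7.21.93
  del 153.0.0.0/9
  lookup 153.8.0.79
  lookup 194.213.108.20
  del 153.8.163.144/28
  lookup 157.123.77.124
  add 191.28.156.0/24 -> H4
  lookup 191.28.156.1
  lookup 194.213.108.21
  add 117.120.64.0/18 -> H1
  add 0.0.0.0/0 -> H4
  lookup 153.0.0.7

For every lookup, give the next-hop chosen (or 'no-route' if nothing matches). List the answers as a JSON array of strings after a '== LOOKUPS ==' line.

Process each operation:
  add 153.0.0.0/8 -> H2 at depth 8
  add 153.0.0.0/9 -> H4 at depth 9
  Q 153.0.0.4: descend 100110010 ; hops seen [H2,H4] ; pick H4
  Q 195.51.166.187: descend 1 ; hops seen [∅] ; pick no-route
  add 153.8.163.144/28 -> H5 at depth 28
  Q 153.59.111.79: descend 1001100100 ; hops seen [H2,H4] ; pick H4
  Q 153.12.54.101: descend 1001100100001 ; hops seen [H2,H4] ; pick H4
  Q 153.0.0.1: descend 100110010000 ; hops seen [H2,H4] ; pick H4
  add 153.8.0.0/16 -> H1 at depth 16
  add 194.213.108.20/30 -> H4 at depth 30
  Q 140.7.21.93: descend 100 ; hops seen [∅] ; pick no-route
  - 153.0.0.0/9 clear@9
  Q 153.8.0.79: descend 1001100100001000 ; hops seen [H2,H1] ; pick H1
  Q 194.213.108.20: descend 110000101101010101101100000101 ; hops seen [H4] ; pick H4
  - 153.8.163.144/28 clear@28
  Q 157.123.77.124: descend 10011 ; hops seen [∅] ; pick no-route
  add 191.28.156.0/24 -> H4 at depth 24
  Q 191.28.156.1: descend 101111110001110010011100 ; hops seen [H4] ; pick H4
  Q 194.213.108.21: descend 110000101101010101101100000101 ; hops seen [H4] ; pick H4
  add 117.120.64.0/18 -> H1 at depth 18
  add 0.0.0.0/0 -> H4 at depth 0
  Q 153.0.0.7: descend 100110010000 ; hops seen [H4,H2] ; pick H2

== LOOKUPS ==
["H4","no-route","H4","H4","H4","no-route","H1","H4","no-route","H4","H4","H2"]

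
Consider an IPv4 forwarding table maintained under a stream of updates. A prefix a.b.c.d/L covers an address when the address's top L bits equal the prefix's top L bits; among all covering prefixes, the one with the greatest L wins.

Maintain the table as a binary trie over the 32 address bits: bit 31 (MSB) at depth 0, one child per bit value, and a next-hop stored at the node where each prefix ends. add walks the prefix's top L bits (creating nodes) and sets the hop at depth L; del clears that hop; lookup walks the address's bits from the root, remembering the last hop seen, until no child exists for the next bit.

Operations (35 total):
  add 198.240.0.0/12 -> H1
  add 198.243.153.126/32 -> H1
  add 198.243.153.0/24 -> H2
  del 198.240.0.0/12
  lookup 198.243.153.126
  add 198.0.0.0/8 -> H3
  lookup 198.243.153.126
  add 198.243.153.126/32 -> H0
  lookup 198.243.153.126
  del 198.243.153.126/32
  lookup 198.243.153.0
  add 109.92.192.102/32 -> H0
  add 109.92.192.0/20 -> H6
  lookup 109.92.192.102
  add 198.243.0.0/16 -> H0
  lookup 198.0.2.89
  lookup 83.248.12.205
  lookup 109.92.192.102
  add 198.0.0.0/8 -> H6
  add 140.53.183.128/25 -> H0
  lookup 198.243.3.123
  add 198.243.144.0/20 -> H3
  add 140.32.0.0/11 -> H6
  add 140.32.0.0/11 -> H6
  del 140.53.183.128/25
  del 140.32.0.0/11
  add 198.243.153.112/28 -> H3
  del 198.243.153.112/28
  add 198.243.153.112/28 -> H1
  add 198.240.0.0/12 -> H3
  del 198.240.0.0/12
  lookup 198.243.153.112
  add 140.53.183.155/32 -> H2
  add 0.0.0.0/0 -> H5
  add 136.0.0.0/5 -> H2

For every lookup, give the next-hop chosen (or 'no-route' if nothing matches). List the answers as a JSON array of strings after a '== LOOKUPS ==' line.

Process each operation:
  add 198.240.0.0/12 -> H1 at depth 12
  add 198.243.153.126/32 -> H1 at depth 32
  add 198.243.153.0/24 -> H2 at depth 24
  del 198.240.0.0/12 (clear depth 12)
  Q 198.243.153.126: descend 11000110111100111001100101111110 ; hops seen [H2,H1] ; pick H1
  add 198.0.0.0/8 -> H3 at depth 8
  Q 198.243.153.126: descend 11000110111100111001100101111110 ; hops seen [H3,H2,H1] ; pick H1
  add 198.243.153.126/32 -> H0 at depth 32
  Q 198.243.153.126: descend 11000110111100111001100101111110 ; hops seen [H3,H2,H0] ; pick H0
  del 198.243.153.126/32 (clear depth 32)
  Q 198.243.153.0: descend 1100011011110011100110010 ; hops seen [H3,H2] ; pick H2
  add 109.92.192.102/32 -> H0 at depth 32
  add 109.92.192.0/20 -> H6 at depth 20
  Q 109.92.192.102: descend 01101101010111001100000001100110 ; hops seen [H6,H0] ; pick H0
  add 198.243.0.0/16 -> H0 at depth 16
  Q 198.0.2.89: descend 11000110 ; hops seen [H3] ; pick H3
  Q 83.248.12.205: descend 01 ; hops seen [∅] ; pick no-route
  Q 109.92.192.102: descend 01101101010111001100000001100110 ; hops seen [H6,H0] ; pick H0
  add 198.0.0.0/8 -> H6 at depth 8
  add 140.53.183.128/25 -> H0 at depth 25
  Q 198.243.3.123: descend 1100011011110011 ; hops seen [H6,H0] ; pick H0
  add 198.243.144.0/20 -> H3 at depth 20
  add 140.32.0.0/11 -> H6 at depth 11
  add 140.32.0.0/11 -> H6 at depth 11
  del 140.53.183.128/25 (clear depth 25)
  del 140.32.0.0/11 (clear depth 11)
  add 198.243.153.112/28 -> H3 at depth 28
  del 198.243.153.112/28 (clear depth 28)
  add 198.243.153.112/28 -> H1 at depth 28
  add 198.240.0.0/12 -> H3 at depth 12
  del 198.240.0.0/12 (clear depth 12)
  Q 198.243.153.112: descend 1100011011110011100110010111 ; hops seen [H6,H0,H3,H2,H1] ; pick H1
  add 140.53.183.155/32 -> H2 at depth 32
  add 0.0.0.0/0 -> H5 at depth 0
  add 136.0.0.0/5 -> H2 at depth 5

== LOOKUPS ==
["H1","H1","H0","H2","H0","H3","no-route","H0","H0","H1"]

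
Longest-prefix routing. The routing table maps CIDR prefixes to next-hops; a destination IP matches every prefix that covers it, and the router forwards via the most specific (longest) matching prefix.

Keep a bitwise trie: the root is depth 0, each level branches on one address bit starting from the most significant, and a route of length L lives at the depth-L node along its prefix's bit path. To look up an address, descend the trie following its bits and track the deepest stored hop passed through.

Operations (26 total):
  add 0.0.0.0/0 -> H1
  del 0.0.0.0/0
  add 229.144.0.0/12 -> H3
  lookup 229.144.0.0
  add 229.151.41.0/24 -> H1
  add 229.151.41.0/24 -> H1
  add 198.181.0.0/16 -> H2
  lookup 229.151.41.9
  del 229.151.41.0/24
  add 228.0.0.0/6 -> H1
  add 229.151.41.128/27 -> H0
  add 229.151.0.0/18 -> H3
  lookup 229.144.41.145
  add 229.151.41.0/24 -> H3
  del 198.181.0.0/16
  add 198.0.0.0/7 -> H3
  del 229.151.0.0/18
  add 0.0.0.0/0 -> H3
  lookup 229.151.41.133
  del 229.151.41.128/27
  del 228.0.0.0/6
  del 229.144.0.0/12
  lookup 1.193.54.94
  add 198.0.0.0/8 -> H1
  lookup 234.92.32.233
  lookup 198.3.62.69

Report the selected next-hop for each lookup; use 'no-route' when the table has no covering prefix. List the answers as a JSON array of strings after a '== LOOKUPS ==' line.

Process each operation:
  + 0.0.0.0/0 (H1) depth=0
  del 0.0.0.0/0 (clear depth 0)
  + 229.144.0.0/12 (H3) depth=12
  lookup 229.144.0.0: bits 111001011001 walk d0:-→d1:-→d2:-→d3:-→d4:-→d5:-→d6:-→d7:-→d8:-→d9:-→d10:-→d11:-→d12:H3 -> H3
  + 229.151.41.0/24 (H1) depth=24
  + 229.151.41.0/24 (H1) depth=24
  + 198.181.0.0/16 (H2) depth=16
  lookup 229.151.41.9: bits 111001011001011100101001 walk d0:-→d1:-→d2:-→d3:-→d4:-→d5:-→d6:-→d7:-→d8:-→d9:-→d10:-→d11:-→d12:H3→d13:-→d14:-→d15:-→d16:-→d17:-→d18:-→d19:-→d20:-→d21:-→d22:-→d23:-→d24:H1 -> H1
  del 229.151.41.0/24 (clear depth 24)
  + 228.0.0.0/6 (H1) depth=6
  + 229.151.41.128/27 (H0) depth=27
  + 229.151.0.0/18 (H3) depth=18
  lookup 229.144.41.145: bits 1110010110010 walk d0:-→d1:-→d2:-→d3:-→d4:-→d5:-→d6:H1→d7:-→d8:-→d9:-→d10:-→d11:-→d12:H3→d13:- -> H3
  + 229.151.41.0/24 (H3) depth=24
  del 198.181.0.0/16 (clear depth 16)
  + 198.0.0.0/7 (H3) depth=7
  del 229.151.0.0/18 (clear depth 18)
  + 0.0.0.0/0 (H3) depth=0
  lookup 229.151.41.133: bits 111001011001011100101001100 walk d0:H3→d1:-→d2:-→d3:-→d4:-→d5:-→d6:H1→d7:-→d8:-→d9:-→d10:-→d11:-→d12:H3→d13:-→d14:-→d15:-→d16:-→d17:-→d18:-→d19:-→d20:-→d21:-→d22:-→d23:-→d24:H3→d25:-→d26:-→d27:H0 -> H0
  del 229.151.41.128/27 (clear depth 27)
  del 228.0.0.0/6 (clear depth 6)
  del 229.144.0.0/12 (clear depth 12)
  lookup 1.193.54.94: bits ε walk d0:H3 -> H3
  + 198.0.0.0/8 (H1) depth=8
  lookup 234.92.32.233: bits 1110 walk d0:H3→d1:-→d2:-→d3:-→d4:- -> H3
  lookup 198.3.62.69: bits 11000110 walk d0:H3→d1:-→d2:-→d3:-→d4:-→d5:-→d6:-→d7:H3→d8:H1 -> H1

== LOOKUPS ==
["H3","H1","H3","H0","H3","H3","H1"]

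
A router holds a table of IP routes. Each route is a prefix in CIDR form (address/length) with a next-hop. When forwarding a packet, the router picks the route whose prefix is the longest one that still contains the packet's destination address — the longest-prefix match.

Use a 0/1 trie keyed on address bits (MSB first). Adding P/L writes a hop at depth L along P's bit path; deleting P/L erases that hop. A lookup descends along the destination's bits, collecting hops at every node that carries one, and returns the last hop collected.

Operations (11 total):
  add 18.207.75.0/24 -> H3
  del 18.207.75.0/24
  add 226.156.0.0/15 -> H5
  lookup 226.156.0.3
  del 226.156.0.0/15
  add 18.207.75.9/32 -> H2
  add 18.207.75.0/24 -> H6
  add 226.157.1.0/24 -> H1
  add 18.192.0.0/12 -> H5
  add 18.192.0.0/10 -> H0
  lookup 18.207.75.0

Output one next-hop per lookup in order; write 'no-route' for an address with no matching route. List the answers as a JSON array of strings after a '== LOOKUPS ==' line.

Process each operation:
  + 18.207.75.0/24 (H3) depth=24
  del 18.207.75.0/24 (clear depth 24)
  + 226.156.0.0/15 (H5) depth=15
  Q 226.156.0.3: descend 111000101001110 ; hops seen [H5] ; pick H5
  del 226.156.0.0/15 (clear depth 15)
  + 18.207.75.9/32 (H2) depth=32
  + 18.207.75.0/24 (H6) depth=24
  + 226.157.1.0/24 (H1) depth=24
  + 18.192.0.0/12 (H5) depth=12
  + 18.192.0.0/10 (H0) depth=10
  Q 18.207.75.0: descend 0001001011001111010010110000 ; hops seen [H0,H5,H6] ; pick H6

== LOOKUPS ==
["H5","H6"]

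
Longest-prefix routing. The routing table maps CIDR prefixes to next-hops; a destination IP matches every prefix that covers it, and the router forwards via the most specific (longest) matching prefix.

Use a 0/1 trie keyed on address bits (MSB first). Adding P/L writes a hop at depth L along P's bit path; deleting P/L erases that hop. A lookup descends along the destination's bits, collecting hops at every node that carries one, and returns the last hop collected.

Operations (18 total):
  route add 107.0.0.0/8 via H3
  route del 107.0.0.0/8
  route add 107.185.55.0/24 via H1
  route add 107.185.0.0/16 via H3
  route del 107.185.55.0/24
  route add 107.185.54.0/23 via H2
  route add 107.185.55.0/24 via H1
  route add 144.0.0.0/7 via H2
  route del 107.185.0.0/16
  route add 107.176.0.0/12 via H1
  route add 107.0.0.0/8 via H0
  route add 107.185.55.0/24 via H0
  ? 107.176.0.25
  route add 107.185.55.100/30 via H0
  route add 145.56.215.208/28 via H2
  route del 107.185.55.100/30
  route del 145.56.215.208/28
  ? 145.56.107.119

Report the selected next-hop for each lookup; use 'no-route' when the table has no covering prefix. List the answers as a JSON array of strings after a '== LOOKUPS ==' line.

Process each operation:
  add 107.0.0.0/8 -> H3 at depth 8
  - 107.0.0.0/8 clear@8
  add 107.185.55.0/24 -> H1 at depth 24
  add 107.185.0.0/16 -> H3 at depth 16
  - 107.185.55.0/24 clear@24
  add 107.185.54.0/23 -> H2 at depth 23
  add 107.185.55.0/24 -> H1 at depth 24
  add 144.0.0.0/7 -> H2 at depth 7
  - 107.185.0.0/16 clear@16
  add 107.176.0.0/12 -> H1 at depth 12
  add 107.0.0.0/8 -> H0 at depth 8
  add 107.185.55.0/24 -> H0 at depth 24
  lookup 107.176.0.25: bits 011010111011 walk d0:-→d1:-→d2:-→d3:-→d4:-→d5:-→d6:-→d7:-→d8:H0→d9:-→d10:-→d11:-→d12:H1 -> H1
  add 107.185.55.100/30 -> H0 at depth 30
  add 145.56.215.208/28 -> H2 at depth 28
  - 107.185.55.100/30 clear@30
  - 145.56.215.208/28 clear@28
  lookup 145.56.107.119: bits 1001000100111000 walk d0:-→d1:-→d2:-→d3:-→d4:-→d5:-→d6:-→d7:H2→d8:-→d9:-→d10:-→d11:-→d12:-→d13:-→d14:-→d15:-→d16:- -> H2

== LOOKUPS ==
["H1","H2"]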